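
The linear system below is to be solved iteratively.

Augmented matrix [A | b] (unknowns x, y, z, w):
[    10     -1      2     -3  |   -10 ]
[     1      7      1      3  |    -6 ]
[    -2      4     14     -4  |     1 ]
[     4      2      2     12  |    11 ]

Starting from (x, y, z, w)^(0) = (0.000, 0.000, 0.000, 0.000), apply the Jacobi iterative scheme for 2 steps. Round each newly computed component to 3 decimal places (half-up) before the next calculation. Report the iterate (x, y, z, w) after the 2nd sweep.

Iteration 1:
  x = (-10 - (-1)·0.000 - (2)·0.000 - (-3)·0.000) / (10) = -1.000
  y = (-6 - (1)·0.000 - (1)·0.000 - (3)·0.000) / (7) = -0.857
  z = (1 - (-2)·0.000 - (4)·0.000 - (-4)·0.000) / (14) = 0.071
  w = (11 - (4)·0.000 - (2)·0.000 - (2)·0.000) / (12) = 0.917
Iteration 2:
  x = (-10 - (-1)·-0.857 - (2)·0.071 - (-3)·0.917) / (10) = -0.825
  y = (-6 - (1)·-1.000 - (1)·0.071 - (3)·0.917) / (7) = -1.117
  z = (1 - (-2)·-1.000 - (4)·-0.857 - (-4)·0.917) / (14) = 0.435
  w = (11 - (4)·-1.000 - (2)·-0.857 - (2)·0.071) / (12) = 1.381

(-0.825, -1.117, 0.435, 1.381)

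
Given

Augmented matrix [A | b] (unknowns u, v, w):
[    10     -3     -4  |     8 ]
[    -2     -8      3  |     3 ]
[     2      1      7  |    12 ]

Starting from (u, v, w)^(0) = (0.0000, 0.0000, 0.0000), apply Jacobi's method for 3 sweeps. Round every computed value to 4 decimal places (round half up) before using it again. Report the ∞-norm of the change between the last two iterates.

Iteration 1:
  u = (8 - (-3)·0.0000 - (-4)·0.0000) / (10) = 0.8000
  v = (3 - (-2)·0.0000 - (3)·0.0000) / (-8) = -0.3750
  w = (12 - (2)·0.0000 - (1)·0.0000) / (7) = 1.7143
Iteration 2:
  u = (8 - (-3)·-0.3750 - (-4)·1.7143) / (10) = 1.3732
  v = (3 - (-2)·0.8000 - (3)·1.7143) / (-8) = 0.0679
  w = (12 - (2)·0.8000 - (1)·-0.3750) / (7) = 1.5393
Iteration 3:
  u = (8 - (-3)·0.0679 - (-4)·1.5393) / (10) = 1.4361
  v = (3 - (-2)·1.3732 - (3)·1.5393) / (-8) = -0.1411
  w = (12 - (2)·1.3732 - (1)·0.0679) / (7) = 1.3122
Change: (0.0629, -0.2090, -0.2271) → max |·| = 0.2271

0.2271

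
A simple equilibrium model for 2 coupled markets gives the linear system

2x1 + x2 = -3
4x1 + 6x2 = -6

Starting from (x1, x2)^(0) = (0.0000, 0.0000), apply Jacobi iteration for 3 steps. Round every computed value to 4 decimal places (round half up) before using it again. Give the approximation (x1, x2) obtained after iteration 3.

(-1.5000, -0.3333)

Iteration 1:
  x1 = (-3 - (1)·0.0000) / (2) = -1.5000
  x2 = (-6 - (4)·0.0000) / (6) = -1.0000
Iteration 2:
  x1 = (-3 - (1)·-1.0000) / (2) = -1.0000
  x2 = (-6 - (4)·-1.5000) / (6) = 0.0000
Iteration 3:
  x1 = (-3 - (1)·0.0000) / (2) = -1.5000
  x2 = (-6 - (4)·-1.0000) / (6) = -0.3333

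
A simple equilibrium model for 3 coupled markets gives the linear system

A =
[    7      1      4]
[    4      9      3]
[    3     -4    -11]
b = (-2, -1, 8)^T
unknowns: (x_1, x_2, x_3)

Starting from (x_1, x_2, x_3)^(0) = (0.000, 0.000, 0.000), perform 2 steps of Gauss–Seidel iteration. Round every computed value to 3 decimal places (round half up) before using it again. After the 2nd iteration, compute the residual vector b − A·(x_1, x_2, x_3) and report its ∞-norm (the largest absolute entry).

Iteration 1:
  x_1 = (-2 - (1)·0.000 - (4)·0.000) / (7) = -0.286
  x_2 = (-1 - (4)·-0.286 - (3)·0.000) / (9) = 0.016
  x_3 = (8 - (3)·-0.286 - (-4)·0.016) / (-11) = -0.811
Iteration 2:
  x_1 = (-2 - (1)·0.016 - (4)·-0.811) / (7) = 0.175
  x_2 = (-1 - (4)·0.175 - (3)·-0.811) / (9) = 0.081
  x_3 = (8 - (3)·0.175 - (-4)·0.081) / (-11) = -0.709
Residual b − A·x = (-0.470, -0.302, 0.000); ∞-norm = 0.470

0.470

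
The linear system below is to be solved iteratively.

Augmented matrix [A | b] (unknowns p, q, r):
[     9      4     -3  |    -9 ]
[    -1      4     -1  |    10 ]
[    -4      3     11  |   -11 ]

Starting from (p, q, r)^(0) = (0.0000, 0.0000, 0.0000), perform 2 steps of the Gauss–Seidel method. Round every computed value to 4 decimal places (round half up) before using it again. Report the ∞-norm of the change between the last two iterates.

1.6591

Iteration 1:
  p = (-9 - (4)·0.0000 - (-3)·0.0000) / (9) = -1.0000
  q = (10 - (-1)·-1.0000 - (-1)·0.0000) / (4) = 2.2500
  r = (-11 - (-4)·-1.0000 - (3)·2.2500) / (11) = -1.9773
Iteration 2:
  p = (-9 - (4)·2.2500 - (-3)·-1.9773) / (9) = -2.6591
  q = (10 - (-1)·-2.6591 - (-1)·-1.9773) / (4) = 1.3409
  r = (-11 - (-4)·-2.6591 - (3)·1.3409) / (11) = -2.3326
Change: (-1.6591, -0.9091, -0.3553) → max |·| = 1.6591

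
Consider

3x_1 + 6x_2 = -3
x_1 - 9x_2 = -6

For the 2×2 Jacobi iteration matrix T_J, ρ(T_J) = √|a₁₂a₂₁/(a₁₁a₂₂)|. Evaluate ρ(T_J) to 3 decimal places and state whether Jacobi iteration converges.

0.471

a₁₂a₂₁/(a₁₁a₂₂) = (6)·(1) / ((3)·(-9)) = -0.222222
ρ = √|-0.222222| = √0.222222 = 0.471
ρ < 1, so Jacobi converges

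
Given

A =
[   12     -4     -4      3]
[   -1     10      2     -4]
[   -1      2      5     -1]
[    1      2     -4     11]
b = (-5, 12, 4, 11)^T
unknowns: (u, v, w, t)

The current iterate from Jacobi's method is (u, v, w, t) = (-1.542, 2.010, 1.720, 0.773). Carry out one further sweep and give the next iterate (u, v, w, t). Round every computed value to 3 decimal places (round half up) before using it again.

One sweep:
  u = (-5 - (-4)·2.010 - (-4)·1.720 - (3)·0.773) / (12) = 0.633
  v = (12 - (-1)·-1.542 - (2)·1.720 - (-4)·0.773) / (10) = 1.011
  w = (4 - (-1)·-1.542 - (2)·2.010 - (-1)·0.773) / (5) = -0.158
  t = (11 - (1)·-1.542 - (2)·2.010 - (-4)·1.720) / (11) = 1.400

(0.633, 1.011, -0.158, 1.400)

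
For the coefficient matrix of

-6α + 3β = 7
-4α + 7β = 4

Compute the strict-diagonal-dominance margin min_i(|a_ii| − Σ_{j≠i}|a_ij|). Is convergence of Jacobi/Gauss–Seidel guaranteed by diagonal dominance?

3

row 1: |-6| − (3) = 3
row 2: |7| − (4) = 3
minimum over rows = 3 → strictly diagonally dominant (convergence guaranteed)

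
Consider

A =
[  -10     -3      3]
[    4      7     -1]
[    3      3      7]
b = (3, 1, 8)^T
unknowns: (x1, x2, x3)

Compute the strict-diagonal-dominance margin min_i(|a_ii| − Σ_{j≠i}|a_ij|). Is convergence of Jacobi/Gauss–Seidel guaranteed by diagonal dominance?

1

row 1: |-10| − (3+3) = 4
row 2: |7| − (4+1) = 2
row 3: |7| − (3+3) = 1
minimum over rows = 1 → strictly diagonally dominant (convergence guaranteed)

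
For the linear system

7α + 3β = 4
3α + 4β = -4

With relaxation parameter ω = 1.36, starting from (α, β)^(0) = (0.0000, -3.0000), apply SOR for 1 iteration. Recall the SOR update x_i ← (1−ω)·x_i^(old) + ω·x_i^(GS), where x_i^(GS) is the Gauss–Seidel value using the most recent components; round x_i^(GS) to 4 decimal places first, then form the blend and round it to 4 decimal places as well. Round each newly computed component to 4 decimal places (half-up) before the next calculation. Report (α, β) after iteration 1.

Iteration 1:
  α: GS value = (4 - (3)·-3.0000) / (7) = 1.8571;  α ← (1−ω)·0.0000 + ω·1.8571 = 2.5257
  β: GS value = (-4 - (3)·2.5257) / (4) = -2.8943;  β ← (1−ω)·-3.0000 + ω·-2.8943 = -2.8562

(2.5257, -2.8562)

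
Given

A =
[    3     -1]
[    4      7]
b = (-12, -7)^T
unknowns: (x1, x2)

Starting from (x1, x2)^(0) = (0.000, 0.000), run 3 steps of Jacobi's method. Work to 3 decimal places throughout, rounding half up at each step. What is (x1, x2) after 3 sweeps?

(-3.571, 1.476)

Iteration 1:
  x1 = (-12 - (-1)·0.000) / (3) = -4.000
  x2 = (-7 - (4)·0.000) / (7) = -1.000
Iteration 2:
  x1 = (-12 - (-1)·-1.000) / (3) = -4.333
  x2 = (-7 - (4)·-4.000) / (7) = 1.286
Iteration 3:
  x1 = (-12 - (-1)·1.286) / (3) = -3.571
  x2 = (-7 - (4)·-4.333) / (7) = 1.476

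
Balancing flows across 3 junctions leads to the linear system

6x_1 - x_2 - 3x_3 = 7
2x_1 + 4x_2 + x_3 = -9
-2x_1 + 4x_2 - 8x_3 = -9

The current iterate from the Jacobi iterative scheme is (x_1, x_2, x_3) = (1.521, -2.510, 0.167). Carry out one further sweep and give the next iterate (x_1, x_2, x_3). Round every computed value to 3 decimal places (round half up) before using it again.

(0.832, -3.052, -0.510)

One sweep:
  x_1 = (7 - (-1)·-2.510 - (-3)·0.167) / (6) = 0.832
  x_2 = (-9 - (2)·1.521 - (1)·0.167) / (4) = -3.052
  x_3 = (-9 - (-2)·1.521 - (4)·-2.510) / (-8) = -0.510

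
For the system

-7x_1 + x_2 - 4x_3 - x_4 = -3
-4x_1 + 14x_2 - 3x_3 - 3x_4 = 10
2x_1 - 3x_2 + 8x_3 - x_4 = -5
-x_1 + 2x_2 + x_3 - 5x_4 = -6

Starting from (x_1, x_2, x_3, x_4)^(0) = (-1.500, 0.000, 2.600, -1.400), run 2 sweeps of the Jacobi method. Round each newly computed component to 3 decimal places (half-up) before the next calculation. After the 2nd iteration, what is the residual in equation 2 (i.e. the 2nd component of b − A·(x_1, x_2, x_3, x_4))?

5.133

Iteration 1:
  x_1 = (-3 - (1)·0.000 - (-4)·2.600 - (-1)·-1.400) / (-7) = -0.857
  x_2 = (10 - (-4)·-1.500 - (-3)·2.600 - (-3)·-1.400) / (14) = 0.543
  x_3 = (-5 - (2)·-1.500 - (-3)·0.000 - (-1)·-1.400) / (8) = -0.425
  x_4 = (-6 - (-1)·-1.500 - (2)·0.000 - (1)·2.600) / (-5) = 2.020
Iteration 2:
  x_1 = (-3 - (1)·0.543 - (-4)·-0.425 - (-1)·2.020) / (-7) = 0.460
  x_2 = (10 - (-4)·-0.857 - (-3)·-0.425 - (-3)·2.020) / (14) = 0.811
  x_3 = (-5 - (2)·-0.857 - (-3)·0.543 - (-1)·2.020) / (8) = 0.045
  x_4 = (-6 - (-1)·-0.857 - (2)·0.543 - (1)·-0.425) / (-5) = 1.504
Residual b − A·x = (1.093, 5.133, -2.343, 0.313)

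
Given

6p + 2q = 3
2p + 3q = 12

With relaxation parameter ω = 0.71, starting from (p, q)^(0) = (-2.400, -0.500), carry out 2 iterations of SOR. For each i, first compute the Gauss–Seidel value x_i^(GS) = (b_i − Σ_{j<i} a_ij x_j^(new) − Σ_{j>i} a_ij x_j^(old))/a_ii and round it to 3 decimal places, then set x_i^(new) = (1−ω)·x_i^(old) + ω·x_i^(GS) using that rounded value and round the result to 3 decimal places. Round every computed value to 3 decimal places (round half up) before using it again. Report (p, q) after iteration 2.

(-0.372, 3.828)

Iteration 1:
  p: GS value = (3 - (2)·-0.500) / (6) = 0.667;  p ← (1−ω)·-2.400 + ω·0.667 = -0.222
  q: GS value = (12 - (2)·-0.222) / (3) = 4.148;  q ← (1−ω)·-0.500 + ω·4.148 = 2.800
Iteration 2:
  p: GS value = (3 - (2)·2.800) / (6) = -0.433;  p ← (1−ω)·-0.222 + ω·-0.433 = -0.372
  q: GS value = (12 - (2)·-0.372) / (3) = 4.248;  q ← (1−ω)·2.800 + ω·4.248 = 3.828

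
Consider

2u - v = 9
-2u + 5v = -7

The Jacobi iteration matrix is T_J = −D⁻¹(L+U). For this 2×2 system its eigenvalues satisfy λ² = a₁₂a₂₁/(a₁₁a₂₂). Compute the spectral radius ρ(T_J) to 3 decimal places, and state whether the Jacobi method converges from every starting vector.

a₁₂a₂₁/(a₁₁a₂₂) = (-1)·(-2) / ((2)·(5)) = 0.200000
ρ = √|0.200000| = √0.200000 = 0.447
ρ < 1, so Jacobi converges

0.447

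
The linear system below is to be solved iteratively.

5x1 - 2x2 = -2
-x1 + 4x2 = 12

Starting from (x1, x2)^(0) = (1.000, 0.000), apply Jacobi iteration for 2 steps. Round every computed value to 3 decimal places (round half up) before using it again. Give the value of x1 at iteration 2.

0.900

Iteration 1:
  x1 = (-2 - (-2)·0.000) / (5) = -0.400
  x2 = (12 - (-1)·1.000) / (4) = 3.250
Iteration 2:
  x1 = (-2 - (-2)·3.250) / (5) = 0.900
  x2 = (12 - (-1)·-0.400) / (4) = 2.900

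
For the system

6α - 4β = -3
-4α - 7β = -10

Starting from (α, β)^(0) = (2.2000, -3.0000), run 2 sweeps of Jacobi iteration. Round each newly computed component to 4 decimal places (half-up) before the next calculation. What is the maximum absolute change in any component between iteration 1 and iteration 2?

Iteration 1:
  α = (-3 - (-4)·-3.0000) / (6) = -2.5000
  β = (-10 - (-4)·2.2000) / (-7) = 0.1714
Iteration 2:
  α = (-3 - (-4)·0.1714) / (6) = -0.3857
  β = (-10 - (-4)·-2.5000) / (-7) = 2.8571
Change: (2.1143, 2.6857) → max |·| = 2.6857

2.6857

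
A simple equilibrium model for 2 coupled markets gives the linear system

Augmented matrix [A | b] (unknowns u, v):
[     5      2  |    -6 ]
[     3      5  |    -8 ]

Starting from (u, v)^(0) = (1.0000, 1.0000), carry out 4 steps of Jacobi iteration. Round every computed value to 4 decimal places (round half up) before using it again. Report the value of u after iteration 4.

-0.6368

Iteration 1:
  u = (-6 - (2)·1.0000) / (5) = -1.6000
  v = (-8 - (3)·1.0000) / (5) = -2.2000
Iteration 2:
  u = (-6 - (2)·-2.2000) / (5) = -0.3200
  v = (-8 - (3)·-1.6000) / (5) = -0.6400
Iteration 3:
  u = (-6 - (2)·-0.6400) / (5) = -0.9440
  v = (-8 - (3)·-0.3200) / (5) = -1.4080
Iteration 4:
  u = (-6 - (2)·-1.4080) / (5) = -0.6368
  v = (-8 - (3)·-0.9440) / (5) = -1.0336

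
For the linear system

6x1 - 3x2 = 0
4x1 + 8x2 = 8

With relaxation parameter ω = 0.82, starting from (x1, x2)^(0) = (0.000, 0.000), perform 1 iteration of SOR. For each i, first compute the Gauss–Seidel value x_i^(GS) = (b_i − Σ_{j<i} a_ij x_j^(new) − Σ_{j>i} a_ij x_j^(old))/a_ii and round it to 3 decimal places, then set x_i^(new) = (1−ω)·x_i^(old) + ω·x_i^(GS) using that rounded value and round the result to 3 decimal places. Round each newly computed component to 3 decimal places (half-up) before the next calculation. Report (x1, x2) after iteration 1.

(0.000, 0.820)

Iteration 1:
  x1: GS value = (0 - (-3)·0.000) / (6) = 0.000;  x1 ← (1−ω)·0.000 + ω·0.000 = 0.000
  x2: GS value = (8 - (4)·0.000) / (8) = 1.000;  x2 ← (1−ω)·0.000 + ω·1.000 = 0.820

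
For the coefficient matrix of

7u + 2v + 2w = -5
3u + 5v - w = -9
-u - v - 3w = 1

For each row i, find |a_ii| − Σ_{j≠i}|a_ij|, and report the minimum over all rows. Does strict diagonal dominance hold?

1

row 1: |7| − (2+2) = 3
row 2: |5| − (3+1) = 1
row 3: |-3| − (1+1) = 1
minimum over rows = 1 → strictly diagonally dominant (convergence guaranteed)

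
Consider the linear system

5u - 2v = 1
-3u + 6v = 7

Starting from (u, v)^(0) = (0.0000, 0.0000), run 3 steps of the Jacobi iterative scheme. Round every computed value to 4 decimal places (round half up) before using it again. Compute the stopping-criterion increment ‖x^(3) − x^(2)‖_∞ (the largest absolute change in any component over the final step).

0.2333

Iteration 1:
  u = (1 - (-2)·0.0000) / (5) = 0.2000
  v = (7 - (-3)·0.0000) / (6) = 1.1667
Iteration 2:
  u = (1 - (-2)·1.1667) / (5) = 0.6667
  v = (7 - (-3)·0.2000) / (6) = 1.2667
Iteration 3:
  u = (1 - (-2)·1.2667) / (5) = 0.7067
  v = (7 - (-3)·0.6667) / (6) = 1.5000
Change: (0.0400, 0.2333) → max |·| = 0.2333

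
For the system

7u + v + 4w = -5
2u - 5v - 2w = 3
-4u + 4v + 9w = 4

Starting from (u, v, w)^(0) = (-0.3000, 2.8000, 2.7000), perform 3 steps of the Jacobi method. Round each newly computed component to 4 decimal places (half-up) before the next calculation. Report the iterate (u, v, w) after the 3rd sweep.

Iteration 1:
  u = (-5 - (1)·2.8000 - (4)·2.7000) / (7) = -2.6571
  v = (3 - (2)·-0.3000 - (-2)·2.7000) / (-5) = -1.8000
  w = (4 - (-4)·-0.3000 - (4)·2.8000) / (9) = -0.9333
Iteration 2:
  u = (-5 - (1)·-1.8000 - (4)·-0.9333) / (7) = 0.0762
  v = (3 - (2)·-2.6571 - (-2)·-0.9333) / (-5) = -1.2895
  w = (4 - (-4)·-2.6571 - (4)·-1.8000) / (9) = 0.0635
Iteration 3:
  u = (-5 - (1)·-1.2895 - (4)·0.0635) / (7) = -0.5664
  v = (3 - (2)·0.0762 - (-2)·0.0635) / (-5) = -0.5949
  w = (4 - (-4)·0.0762 - (4)·-1.2895) / (9) = 1.0514

(-0.5664, -0.5949, 1.0514)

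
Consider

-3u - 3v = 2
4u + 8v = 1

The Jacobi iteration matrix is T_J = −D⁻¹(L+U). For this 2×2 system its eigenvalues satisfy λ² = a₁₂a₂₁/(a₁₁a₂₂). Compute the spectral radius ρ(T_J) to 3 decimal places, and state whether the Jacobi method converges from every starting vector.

a₁₂a₂₁/(a₁₁a₂₂) = (-3)·(4) / ((-3)·(8)) = 0.500000
ρ = √|0.500000| = √0.500000 = 0.707
ρ < 1, so Jacobi converges

0.707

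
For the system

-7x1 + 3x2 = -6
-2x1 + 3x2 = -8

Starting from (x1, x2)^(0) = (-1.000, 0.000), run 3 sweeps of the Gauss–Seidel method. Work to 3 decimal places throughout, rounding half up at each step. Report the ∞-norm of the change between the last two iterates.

0.256

Iteration 1:
  x1 = (-6 - (3)·0.000) / (-7) = 0.857
  x2 = (-8 - (-2)·0.857) / (3) = -2.095
Iteration 2:
  x1 = (-6 - (3)·-2.095) / (-7) = -0.041
  x2 = (-8 - (-2)·-0.041) / (3) = -2.694
Iteration 3:
  x1 = (-6 - (3)·-2.694) / (-7) = -0.297
  x2 = (-8 - (-2)·-0.297) / (3) = -2.865
Change: (-0.256, -0.171) → max |·| = 0.256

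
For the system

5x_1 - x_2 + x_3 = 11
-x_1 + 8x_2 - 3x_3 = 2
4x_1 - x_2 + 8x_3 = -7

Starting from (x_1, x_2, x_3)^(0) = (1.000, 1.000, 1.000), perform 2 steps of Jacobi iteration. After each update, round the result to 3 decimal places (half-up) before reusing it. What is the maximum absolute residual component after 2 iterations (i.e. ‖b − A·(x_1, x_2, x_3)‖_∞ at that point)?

2.296

Iteration 1:
  x_1 = (11 - (-1)·1.000 - (1)·1.000) / (5) = 2.200
  x_2 = (2 - (-1)·1.000 - (-3)·1.000) / (8) = 0.750
  x_3 = (-7 - (4)·1.000 - (-1)·1.000) / (8) = -1.250
Iteration 2:
  x_1 = (11 - (-1)·0.750 - (1)·-1.250) / (5) = 2.600
  x_2 = (2 - (-1)·2.200 - (-3)·-1.250) / (8) = 0.056
  x_3 = (-7 - (4)·2.200 - (-1)·0.750) / (8) = -1.881
Residual b − A·x = (-0.063, -1.491, -2.296); ∞-norm = 2.296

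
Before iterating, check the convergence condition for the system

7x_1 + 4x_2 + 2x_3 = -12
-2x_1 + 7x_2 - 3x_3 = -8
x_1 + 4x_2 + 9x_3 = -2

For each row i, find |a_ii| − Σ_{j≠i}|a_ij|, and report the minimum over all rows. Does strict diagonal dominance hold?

1

row 1: |7| − (4+2) = 1
row 2: |7| − (2+3) = 2
row 3: |9| − (1+4) = 4
minimum over rows = 1 → strictly diagonally dominant (convergence guaranteed)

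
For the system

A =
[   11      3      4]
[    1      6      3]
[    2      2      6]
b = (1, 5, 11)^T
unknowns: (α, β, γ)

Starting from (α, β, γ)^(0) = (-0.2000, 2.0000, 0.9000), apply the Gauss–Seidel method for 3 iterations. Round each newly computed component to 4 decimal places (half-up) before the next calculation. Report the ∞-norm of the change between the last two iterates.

Iteration 1:
  α = (1 - (3)·2.0000 - (4)·0.9000) / (11) = -0.7818
  β = (5 - (1)·-0.7818 - (3)·0.9000) / (6) = 0.5136
  γ = (11 - (2)·-0.7818 - (2)·0.5136) / (6) = 1.9227
Iteration 2:
  α = (1 - (3)·0.5136 - (4)·1.9227) / (11) = -0.7483
  β = (5 - (1)·-0.7483 - (3)·1.9227) / (6) = -0.0033
  γ = (11 - (2)·-0.7483 - (2)·-0.0033) / (6) = 2.0839
Iteration 3:
  α = (1 - (3)·-0.0033 - (4)·2.0839) / (11) = -0.6660
  β = (5 - (1)·-0.6660 - (3)·2.0839) / (6) = -0.0976
  γ = (11 - (2)·-0.6660 - (2)·-0.0976) / (6) = 2.0879
Change: (0.0823, -0.0943, 0.0040) → max |·| = 0.0943

0.0943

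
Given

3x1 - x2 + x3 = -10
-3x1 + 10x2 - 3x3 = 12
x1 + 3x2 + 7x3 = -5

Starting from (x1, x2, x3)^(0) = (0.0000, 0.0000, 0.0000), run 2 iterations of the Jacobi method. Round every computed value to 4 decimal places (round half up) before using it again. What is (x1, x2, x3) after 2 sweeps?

(-2.6952, -0.0143, -0.7524)

Iteration 1:
  x1 = (-10 - (-1)·0.0000 - (1)·0.0000) / (3) = -3.3333
  x2 = (12 - (-3)·0.0000 - (-3)·0.0000) / (10) = 1.2000
  x3 = (-5 - (1)·0.0000 - (3)·0.0000) / (7) = -0.7143
Iteration 2:
  x1 = (-10 - (-1)·1.2000 - (1)·-0.7143) / (3) = -2.6952
  x2 = (12 - (-3)·-3.3333 - (-3)·-0.7143) / (10) = -0.0143
  x3 = (-5 - (1)·-3.3333 - (3)·1.2000) / (7) = -0.7524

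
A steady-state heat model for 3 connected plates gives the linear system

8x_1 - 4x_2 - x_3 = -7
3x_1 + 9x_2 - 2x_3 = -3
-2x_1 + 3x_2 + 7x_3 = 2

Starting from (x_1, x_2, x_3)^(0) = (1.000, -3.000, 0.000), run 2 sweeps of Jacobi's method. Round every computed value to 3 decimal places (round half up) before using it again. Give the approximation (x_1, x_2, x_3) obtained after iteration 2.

(-0.976, 0.871, -0.107)

Iteration 1:
  x_1 = (-7 - (-4)·-3.000 - (-1)·0.000) / (8) = -2.375
  x_2 = (-3 - (3)·1.000 - (-2)·0.000) / (9) = -0.667
  x_3 = (2 - (-2)·1.000 - (3)·-3.000) / (7) = 1.857
Iteration 2:
  x_1 = (-7 - (-4)·-0.667 - (-1)·1.857) / (8) = -0.976
  x_2 = (-3 - (3)·-2.375 - (-2)·1.857) / (9) = 0.871
  x_3 = (2 - (-2)·-2.375 - (3)·-0.667) / (7) = -0.107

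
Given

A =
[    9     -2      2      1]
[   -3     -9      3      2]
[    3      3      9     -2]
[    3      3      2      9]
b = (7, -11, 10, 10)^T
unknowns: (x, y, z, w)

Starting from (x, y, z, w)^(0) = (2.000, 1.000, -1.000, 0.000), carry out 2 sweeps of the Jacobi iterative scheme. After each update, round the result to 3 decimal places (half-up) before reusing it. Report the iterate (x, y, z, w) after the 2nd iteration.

Iteration 1:
  x = (7 - (-2)·1.000 - (2)·-1.000 - (1)·0.000) / (9) = 1.222
  y = (-11 - (-3)·2.000 - (3)·-1.000 - (2)·0.000) / (-9) = 0.222
  z = (10 - (3)·2.000 - (3)·1.000 - (-2)·0.000) / (9) = 0.111
  w = (10 - (3)·2.000 - (3)·1.000 - (2)·-1.000) / (9) = 0.333
Iteration 2:
  x = (7 - (-2)·0.222 - (2)·0.111 - (1)·0.333) / (9) = 0.765
  y = (-11 - (-3)·1.222 - (3)·0.111 - (2)·0.333) / (-9) = 0.926
  z = (10 - (3)·1.222 - (3)·0.222 - (-2)·0.333) / (9) = 0.704
  w = (10 - (3)·1.222 - (3)·0.222 - (2)·0.111) / (9) = 0.605

(0.765, 0.926, 0.704, 0.605)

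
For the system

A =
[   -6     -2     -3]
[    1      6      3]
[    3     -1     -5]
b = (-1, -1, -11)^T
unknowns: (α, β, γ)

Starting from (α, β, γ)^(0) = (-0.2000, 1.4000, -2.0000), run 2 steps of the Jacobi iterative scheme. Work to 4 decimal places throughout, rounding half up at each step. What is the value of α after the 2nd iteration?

Iteration 1:
  α = (-1 - (-2)·1.4000 - (-3)·-2.0000) / (-6) = 0.7000
  β = (-1 - (1)·-0.2000 - (3)·-2.0000) / (6) = 0.8667
  γ = (-11 - (3)·-0.2000 - (-1)·1.4000) / (-5) = 1.8000
Iteration 2:
  α = (-1 - (-2)·0.8667 - (-3)·1.8000) / (-6) = -1.0222
  β = (-1 - (1)·0.7000 - (3)·1.8000) / (6) = -1.1833
  γ = (-11 - (3)·0.7000 - (-1)·0.8667) / (-5) = 2.4467

-1.0222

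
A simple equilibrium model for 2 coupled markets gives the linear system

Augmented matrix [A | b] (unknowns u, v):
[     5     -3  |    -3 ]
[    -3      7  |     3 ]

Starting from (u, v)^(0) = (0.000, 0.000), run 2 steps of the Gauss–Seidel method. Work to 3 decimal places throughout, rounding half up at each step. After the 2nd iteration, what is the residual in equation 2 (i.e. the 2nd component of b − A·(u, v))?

-0.003

Iteration 1:
  u = (-3 - (-3)·0.000) / (5) = -0.600
  v = (3 - (-3)·-0.600) / (7) = 0.171
Iteration 2:
  u = (-3 - (-3)·0.171) / (5) = -0.497
  v = (3 - (-3)·-0.497) / (7) = 0.216
Residual b − A·x = (0.133, -0.003)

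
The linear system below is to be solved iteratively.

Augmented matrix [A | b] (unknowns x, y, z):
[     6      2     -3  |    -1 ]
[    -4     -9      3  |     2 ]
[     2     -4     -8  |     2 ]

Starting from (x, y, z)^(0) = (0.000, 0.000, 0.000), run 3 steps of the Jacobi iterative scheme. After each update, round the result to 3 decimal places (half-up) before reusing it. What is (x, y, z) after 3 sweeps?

(-0.180, -0.186, -0.189)

Iteration 1:
  x = (-1 - (2)·0.000 - (-3)·0.000) / (6) = -0.167
  y = (2 - (-4)·0.000 - (3)·0.000) / (-9) = -0.222
  z = (2 - (2)·0.000 - (-4)·0.000) / (-8) = -0.250
Iteration 2:
  x = (-1 - (2)·-0.222 - (-3)·-0.250) / (6) = -0.218
  y = (2 - (-4)·-0.167 - (3)·-0.250) / (-9) = -0.231
  z = (2 - (2)·-0.167 - (-4)·-0.222) / (-8) = -0.181
Iteration 3:
  x = (-1 - (2)·-0.231 - (-3)·-0.181) / (6) = -0.180
  y = (2 - (-4)·-0.218 - (3)·-0.181) / (-9) = -0.186
  z = (2 - (2)·-0.218 - (-4)·-0.231) / (-8) = -0.189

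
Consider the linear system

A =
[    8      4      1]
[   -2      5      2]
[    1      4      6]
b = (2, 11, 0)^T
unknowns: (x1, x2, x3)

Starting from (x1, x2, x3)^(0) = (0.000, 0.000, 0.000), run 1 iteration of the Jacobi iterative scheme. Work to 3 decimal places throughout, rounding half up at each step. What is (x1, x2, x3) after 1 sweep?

Iteration 1:
  x1 = (2 - (4)·0.000 - (1)·0.000) / (8) = 0.250
  x2 = (11 - (-2)·0.000 - (2)·0.000) / (5) = 2.200
  x3 = (0 - (1)·0.000 - (4)·0.000) / (6) = 0.000

(0.250, 2.200, 0.000)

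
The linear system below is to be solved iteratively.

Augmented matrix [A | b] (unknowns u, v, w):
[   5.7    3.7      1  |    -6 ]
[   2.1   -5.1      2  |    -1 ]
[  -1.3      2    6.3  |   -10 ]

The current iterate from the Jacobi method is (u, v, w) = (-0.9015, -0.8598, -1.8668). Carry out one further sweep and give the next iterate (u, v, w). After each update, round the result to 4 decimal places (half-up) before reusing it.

One sweep:
  u = (-6 - (3.7)·-0.8598 - (1)·-1.8668) / (5.7) = -0.1670
  v = (-1 - (2.1)·-0.9015 - (2)·-1.8668) / (-5.1) = -0.9072
  w = (-10 - (-1.3)·-0.9015 - (2)·-0.8598) / (6.3) = -1.5004

(-0.1670, -0.9072, -1.5004)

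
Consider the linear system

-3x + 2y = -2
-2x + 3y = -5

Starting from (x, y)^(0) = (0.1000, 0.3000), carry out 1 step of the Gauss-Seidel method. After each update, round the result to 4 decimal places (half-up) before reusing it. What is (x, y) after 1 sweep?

Iteration 1:
  x = (-2 - (2)·0.3000) / (-3) = 0.8667
  y = (-5 - (-2)·0.8667) / (3) = -1.0889

(0.8667, -1.0889)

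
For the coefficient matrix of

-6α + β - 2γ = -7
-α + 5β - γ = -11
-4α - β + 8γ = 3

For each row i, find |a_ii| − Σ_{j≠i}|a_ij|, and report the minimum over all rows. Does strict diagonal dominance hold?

3

row 1: |-6| − (1+2) = 3
row 2: |5| − (1+1) = 3
row 3: |8| − (4+1) = 3
minimum over rows = 3 → strictly diagonally dominant (convergence guaranteed)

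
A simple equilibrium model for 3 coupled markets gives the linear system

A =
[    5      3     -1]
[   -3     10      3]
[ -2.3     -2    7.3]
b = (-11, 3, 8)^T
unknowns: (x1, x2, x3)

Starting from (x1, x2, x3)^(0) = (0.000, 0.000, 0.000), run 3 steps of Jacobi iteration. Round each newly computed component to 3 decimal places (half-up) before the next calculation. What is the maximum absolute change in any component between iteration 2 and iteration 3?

Iteration 1:
  x1 = (-11 - (3)·0.000 - (-1)·0.000) / (5) = -2.200
  x2 = (3 - (-3)·0.000 - (3)·0.000) / (10) = 0.300
  x3 = (8 - (-2.3)·0.000 - (-2)·0.000) / (7.3) = 1.096
Iteration 2:
  x1 = (-11 - (3)·0.300 - (-1)·1.096) / (5) = -2.161
  x2 = (3 - (-3)·-2.200 - (3)·1.096) / (10) = -0.689
  x3 = (8 - (-2.3)·-2.200 - (-2)·0.300) / (7.3) = 0.485
Iteration 3:
  x1 = (-11 - (3)·-0.689 - (-1)·0.485) / (5) = -1.690
  x2 = (3 - (-3)·-2.161 - (3)·0.485) / (10) = -0.494
  x3 = (8 - (-2.3)·-2.161 - (-2)·-0.689) / (7.3) = 0.226
Change: (0.471, 0.195, -0.259) → max |·| = 0.471

0.471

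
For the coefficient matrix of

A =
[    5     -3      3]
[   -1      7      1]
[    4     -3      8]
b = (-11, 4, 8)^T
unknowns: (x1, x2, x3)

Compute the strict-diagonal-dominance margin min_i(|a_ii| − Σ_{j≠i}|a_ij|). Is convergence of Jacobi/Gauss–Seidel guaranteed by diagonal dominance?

-1

row 1: |5| − (3+3) = -1
row 2: |7| − (1+1) = 5
row 3: |8| − (4+3) = 1
minimum over rows = -1 → not strictly diagonally dominant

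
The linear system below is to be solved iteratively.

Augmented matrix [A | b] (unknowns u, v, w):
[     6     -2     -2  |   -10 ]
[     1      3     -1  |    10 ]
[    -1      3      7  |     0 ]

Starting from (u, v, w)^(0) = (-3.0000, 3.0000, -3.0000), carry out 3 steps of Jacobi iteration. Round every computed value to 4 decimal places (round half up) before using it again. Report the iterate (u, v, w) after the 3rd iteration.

(-1.1164, 3.1534, -1.5828)

Iteration 1:
  u = (-10 - (-2)·3.0000 - (-2)·-3.0000) / (6) = -1.6667
  v = (10 - (1)·-3.0000 - (-1)·-3.0000) / (3) = 3.3333
  w = (0 - (-1)·-3.0000 - (3)·3.0000) / (7) = -1.7143
Iteration 2:
  u = (-10 - (-2)·3.3333 - (-2)·-1.7143) / (6) = -1.1270
  v = (10 - (1)·-1.6667 - (-1)·-1.7143) / (3) = 3.3175
  w = (0 - (-1)·-1.6667 - (3)·3.3333) / (7) = -1.6667
Iteration 3:
  u = (-10 - (-2)·3.3175 - (-2)·-1.6667) / (6) = -1.1164
  v = (10 - (1)·-1.1270 - (-1)·-1.6667) / (3) = 3.1534
  w = (0 - (-1)·-1.1270 - (3)·3.3175) / (7) = -1.5828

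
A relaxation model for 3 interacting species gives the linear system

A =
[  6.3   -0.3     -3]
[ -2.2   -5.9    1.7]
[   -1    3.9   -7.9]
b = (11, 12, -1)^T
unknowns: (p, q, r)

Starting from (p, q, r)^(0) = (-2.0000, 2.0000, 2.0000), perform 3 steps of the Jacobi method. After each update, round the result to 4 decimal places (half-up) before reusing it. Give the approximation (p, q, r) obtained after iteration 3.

(1.3429, -3.0817, -1.4964)

Iteration 1:
  p = (11 - (-0.3)·2.0000 - (-3)·2.0000) / (6.3) = 2.7937
  q = (12 - (-2.2)·-2.0000 - (1.7)·2.0000) / (-5.9) = -0.7119
  r = (-1 - (-1)·-2.0000 - (3.9)·2.0000) / (-7.9) = 1.3671
Iteration 2:
  p = (11 - (-0.3)·-0.7119 - (-3)·1.3671) / (6.3) = 2.3631
  q = (12 - (-2.2)·2.7937 - (1.7)·1.3671) / (-5.9) = -2.6817
  r = (-1 - (-1)·2.7937 - (3.9)·-0.7119) / (-7.9) = -0.5785
Iteration 3:
  p = (11 - (-0.3)·-2.6817 - (-3)·-0.5785) / (6.3) = 1.3429
  q = (12 - (-2.2)·2.3631 - (1.7)·-0.5785) / (-5.9) = -3.0817
  r = (-1 - (-1)·2.3631 - (3.9)·-2.6817) / (-7.9) = -1.4964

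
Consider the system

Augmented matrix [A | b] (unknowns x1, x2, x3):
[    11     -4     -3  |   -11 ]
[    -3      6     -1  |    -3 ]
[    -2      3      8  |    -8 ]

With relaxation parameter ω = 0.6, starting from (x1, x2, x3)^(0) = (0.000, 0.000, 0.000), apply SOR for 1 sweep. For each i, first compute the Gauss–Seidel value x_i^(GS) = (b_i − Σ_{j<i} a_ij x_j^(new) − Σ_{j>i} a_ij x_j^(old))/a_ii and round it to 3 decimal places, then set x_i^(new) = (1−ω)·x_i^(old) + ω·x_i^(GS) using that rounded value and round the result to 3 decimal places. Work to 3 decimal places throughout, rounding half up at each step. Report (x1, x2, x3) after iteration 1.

Iteration 1:
  x1: GS value = (-11 - (-4)·0.000 - (-3)·0.000) / (11) = -1.000;  x1 ← (1−ω)·0.000 + ω·-1.000 = -0.600
  x2: GS value = (-3 - (-3)·-0.600 - (-1)·0.000) / (6) = -0.800;  x2 ← (1−ω)·0.000 + ω·-0.800 = -0.480
  x3: GS value = (-8 - (-2)·-0.600 - (3)·-0.480) / (8) = -0.970;  x3 ← (1−ω)·0.000 + ω·-0.970 = -0.582

(-0.600, -0.480, -0.582)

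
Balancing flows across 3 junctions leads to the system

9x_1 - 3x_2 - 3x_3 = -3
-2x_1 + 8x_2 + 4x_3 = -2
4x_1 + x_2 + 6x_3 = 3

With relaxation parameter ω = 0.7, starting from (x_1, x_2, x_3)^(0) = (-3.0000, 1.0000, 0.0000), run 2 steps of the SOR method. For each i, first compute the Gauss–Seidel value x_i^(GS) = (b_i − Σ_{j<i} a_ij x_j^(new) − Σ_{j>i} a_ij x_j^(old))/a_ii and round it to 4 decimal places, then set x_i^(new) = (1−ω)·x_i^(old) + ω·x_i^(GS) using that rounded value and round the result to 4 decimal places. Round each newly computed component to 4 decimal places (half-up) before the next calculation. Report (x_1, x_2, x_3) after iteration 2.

(-0.3303, -0.5134, 0.7962)

Iteration 1:
  x_1: GS value = (-3 - (-3)·1.0000 - (-3)·0.0000) / (9) = 0.0000;  x_1 ← (1−ω)·-3.0000 + ω·0.0000 = -0.9000
  x_2: GS value = (-2 - (-2)·-0.9000 - (4)·0.0000) / (8) = -0.4750;  x_2 ← (1−ω)·1.0000 + ω·-0.4750 = -0.0325
  x_3: GS value = (3 - (4)·-0.9000 - (1)·-0.0325) / (6) = 1.1054;  x_3 ← (1−ω)·0.0000 + ω·1.1054 = 0.7738
Iteration 2:
  x_1: GS value = (-3 - (-3)·-0.0325 - (-3)·0.7738) / (9) = -0.0862;  x_1 ← (1−ω)·-0.9000 + ω·-0.0862 = -0.3303
  x_2: GS value = (-2 - (-2)·-0.3303 - (4)·0.7738) / (8) = -0.7195;  x_2 ← (1−ω)·-0.0325 + ω·-0.7195 = -0.5134
  x_3: GS value = (3 - (4)·-0.3303 - (1)·-0.5134) / (6) = 0.8058;  x_3 ← (1−ω)·0.7738 + ω·0.8058 = 0.7962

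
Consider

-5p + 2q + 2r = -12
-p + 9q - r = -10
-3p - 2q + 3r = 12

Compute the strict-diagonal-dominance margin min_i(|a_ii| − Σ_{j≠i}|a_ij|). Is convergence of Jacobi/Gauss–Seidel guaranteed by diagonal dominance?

row 1: |-5| − (2+2) = 1
row 2: |9| − (1+1) = 7
row 3: |3| − (3+2) = -2
minimum over rows = -2 → not strictly diagonally dominant

-2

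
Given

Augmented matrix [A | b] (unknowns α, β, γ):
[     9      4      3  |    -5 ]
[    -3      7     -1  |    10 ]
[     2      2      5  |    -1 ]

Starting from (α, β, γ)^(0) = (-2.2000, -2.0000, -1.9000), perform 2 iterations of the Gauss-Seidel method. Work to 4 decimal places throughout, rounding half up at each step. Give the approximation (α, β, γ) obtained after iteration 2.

Iteration 1:
  α = (-5 - (4)·-2.0000 - (3)·-1.9000) / (9) = 0.9667
  β = (10 - (-3)·0.9667 - (-1)·-1.9000) / (7) = 1.5714
  γ = (-1 - (2)·0.9667 - (2)·1.5714) / (5) = -1.2152
Iteration 2:
  α = (-5 - (4)·1.5714 - (3)·-1.2152) / (9) = -0.8489
  β = (10 - (-3)·-0.8489 - (-1)·-1.2152) / (7) = 0.8912
  γ = (-1 - (2)·-0.8489 - (2)·0.8912) / (5) = -0.2169

(-0.8489, 0.8912, -0.2169)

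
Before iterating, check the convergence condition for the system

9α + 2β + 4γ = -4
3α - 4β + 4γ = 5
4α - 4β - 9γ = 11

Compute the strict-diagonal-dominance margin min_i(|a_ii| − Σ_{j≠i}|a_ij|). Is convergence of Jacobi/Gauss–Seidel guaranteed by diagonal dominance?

-3

row 1: |9| − (2+4) = 3
row 2: |-4| − (3+4) = -3
row 3: |-9| − (4+4) = 1
minimum over rows = -3 → not strictly diagonally dominant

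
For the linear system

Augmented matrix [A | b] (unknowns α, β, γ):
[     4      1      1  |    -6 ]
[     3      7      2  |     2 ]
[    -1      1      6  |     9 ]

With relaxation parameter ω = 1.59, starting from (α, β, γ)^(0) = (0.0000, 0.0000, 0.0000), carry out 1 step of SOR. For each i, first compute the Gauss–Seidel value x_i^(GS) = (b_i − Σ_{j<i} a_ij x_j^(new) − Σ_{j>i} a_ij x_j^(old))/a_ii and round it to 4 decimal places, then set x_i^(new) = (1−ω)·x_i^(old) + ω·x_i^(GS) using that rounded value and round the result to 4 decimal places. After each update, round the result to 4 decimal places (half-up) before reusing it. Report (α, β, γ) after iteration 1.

(-2.3850, 2.0796, 1.2019)

Iteration 1:
  α: GS value = (-6 - (1)·0.0000 - (1)·0.0000) / (4) = -1.5000;  α ← (1−ω)·0.0000 + ω·-1.5000 = -2.3850
  β: GS value = (2 - (3)·-2.3850 - (2)·0.0000) / (7) = 1.3079;  β ← (1−ω)·0.0000 + ω·1.3079 = 2.0796
  γ: GS value = (9 - (-1)·-2.3850 - (1)·2.0796) / (6) = 0.7559;  γ ← (1−ω)·0.0000 + ω·0.7559 = 1.2019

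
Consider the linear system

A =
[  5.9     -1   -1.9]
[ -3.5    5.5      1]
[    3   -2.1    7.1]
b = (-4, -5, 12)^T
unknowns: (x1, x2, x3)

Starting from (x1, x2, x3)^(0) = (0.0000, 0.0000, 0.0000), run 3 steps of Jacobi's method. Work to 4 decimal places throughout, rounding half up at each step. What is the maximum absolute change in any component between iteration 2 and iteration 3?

0.3833

Iteration 1:
  x1 = (-4 - (-1)·0.0000 - (-1.9)·0.0000) / (5.9) = -0.6780
  x2 = (-5 - (-3.5)·0.0000 - (1)·0.0000) / (5.5) = -0.9091
  x3 = (12 - (3)·0.0000 - (-2.1)·0.0000) / (7.1) = 1.6901
Iteration 2:
  x1 = (-4 - (-1)·-0.9091 - (-1.9)·1.6901) / (5.9) = -0.2878
  x2 = (-5 - (-3.5)·-0.6780 - (1)·1.6901) / (5.5) = -1.6478
  x3 = (12 - (3)·-0.6780 - (-2.1)·-0.9091) / (7.1) = 1.7077
Iteration 3:
  x1 = (-4 - (-1)·-1.6478 - (-1.9)·1.7077) / (5.9) = -0.4073
  x2 = (-5 - (-3.5)·-0.2878 - (1)·1.7077) / (5.5) = -1.4027
  x3 = (12 - (3)·-0.2878 - (-2.1)·-1.6478) / (7.1) = 1.3244
Change: (-0.1195, 0.2451, -0.3833) → max |·| = 0.3833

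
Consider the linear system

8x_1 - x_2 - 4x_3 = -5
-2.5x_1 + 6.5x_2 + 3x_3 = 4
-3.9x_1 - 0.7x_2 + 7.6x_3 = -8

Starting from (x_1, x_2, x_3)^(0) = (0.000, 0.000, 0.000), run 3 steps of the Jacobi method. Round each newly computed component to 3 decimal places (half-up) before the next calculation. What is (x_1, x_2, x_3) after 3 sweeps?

(-1.176, 0.810, -1.525)

Iteration 1:
  x_1 = (-5 - (-1)·0.000 - (-4)·0.000) / (8) = -0.625
  x_2 = (4 - (-2.5)·0.000 - (3)·0.000) / (6.5) = 0.615
  x_3 = (-8 - (-3.9)·0.000 - (-0.7)·0.000) / (7.6) = -1.053
Iteration 2:
  x_1 = (-5 - (-1)·0.615 - (-4)·-1.053) / (8) = -1.075
  x_2 = (4 - (-2.5)·-0.625 - (3)·-1.053) / (6.5) = 0.861
  x_3 = (-8 - (-3.9)·-0.625 - (-0.7)·0.615) / (7.6) = -1.317
Iteration 3:
  x_1 = (-5 - (-1)·0.861 - (-4)·-1.317) / (8) = -1.176
  x_2 = (4 - (-2.5)·-1.075 - (3)·-1.317) / (6.5) = 0.810
  x_3 = (-8 - (-3.9)·-1.075 - (-0.7)·0.861) / (7.6) = -1.525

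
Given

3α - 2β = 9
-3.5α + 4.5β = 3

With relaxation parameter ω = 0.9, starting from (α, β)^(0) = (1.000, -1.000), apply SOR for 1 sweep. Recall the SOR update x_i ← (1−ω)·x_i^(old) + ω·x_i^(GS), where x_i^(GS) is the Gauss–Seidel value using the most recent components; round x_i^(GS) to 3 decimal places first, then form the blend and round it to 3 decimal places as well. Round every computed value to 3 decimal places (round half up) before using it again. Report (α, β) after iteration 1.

Iteration 1:
  α: GS value = (9 - (-2)·-1.000) / (3) = 2.333;  α ← (1−ω)·1.000 + ω·2.333 = 2.200
  β: GS value = (3 - (-3.5)·2.200) / (4.5) = 2.378;  β ← (1−ω)·-1.000 + ω·2.378 = 2.040

(2.200, 2.040)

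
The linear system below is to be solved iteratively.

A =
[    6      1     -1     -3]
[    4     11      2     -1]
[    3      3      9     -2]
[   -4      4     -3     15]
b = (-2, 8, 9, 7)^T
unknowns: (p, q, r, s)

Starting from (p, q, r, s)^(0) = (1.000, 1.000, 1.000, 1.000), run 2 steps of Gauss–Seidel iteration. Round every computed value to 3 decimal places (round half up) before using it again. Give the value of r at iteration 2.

0.921

Iteration 1:
  p = (-2 - (1)·1.000 - (-1)·1.000 - (-3)·1.000) / (6) = 0.167
  q = (8 - (4)·0.167 - (2)·1.000 - (-1)·1.000) / (11) = 0.576
  r = (9 - (3)·0.167 - (3)·0.576 - (-2)·1.000) / (9) = 0.975
  s = (7 - (-4)·0.167 - (4)·0.576 - (-3)·0.975) / (15) = 0.553
Iteration 2:
  p = (-2 - (1)·0.576 - (-1)·0.975 - (-3)·0.553) / (6) = 0.010
  q = (8 - (4)·0.010 - (2)·0.975 - (-1)·0.553) / (11) = 0.597
  r = (9 - (3)·0.010 - (3)·0.597 - (-2)·0.553) / (9) = 0.921
  s = (7 - (-4)·0.010 - (4)·0.597 - (-3)·0.921) / (15) = 0.494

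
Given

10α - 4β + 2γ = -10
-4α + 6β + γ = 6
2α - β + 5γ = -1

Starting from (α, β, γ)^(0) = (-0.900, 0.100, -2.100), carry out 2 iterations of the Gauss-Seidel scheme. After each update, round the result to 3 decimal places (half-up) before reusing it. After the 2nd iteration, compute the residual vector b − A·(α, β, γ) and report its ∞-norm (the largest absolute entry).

1.728

Iteration 1:
  α = (-10 - (-4)·0.100 - (2)·-2.100) / (10) = -0.540
  β = (6 - (-4)·-0.540 - (1)·-2.100) / (6) = 0.990
  γ = (-1 - (2)·-0.540 - (-1)·0.990) / (5) = 0.214
Iteration 2:
  α = (-10 - (-4)·0.990 - (2)·0.214) / (10) = -0.647
  β = (6 - (-4)·-0.647 - (1)·0.214) / (6) = 0.533
  γ = (-1 - (2)·-0.647 - (-1)·0.533) / (5) = 0.165
Residual b − A·x = (-1.728, 0.049, 0.002); ∞-norm = 1.728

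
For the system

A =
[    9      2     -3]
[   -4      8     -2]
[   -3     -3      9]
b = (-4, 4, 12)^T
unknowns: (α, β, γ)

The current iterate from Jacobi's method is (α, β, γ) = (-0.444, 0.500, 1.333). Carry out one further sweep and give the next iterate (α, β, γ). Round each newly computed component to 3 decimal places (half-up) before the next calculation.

One sweep:
  α = (-4 - (2)·0.500 - (-3)·1.333) / (9) = -0.111
  β = (4 - (-4)·-0.444 - (-2)·1.333) / (8) = 0.611
  γ = (12 - (-3)·-0.444 - (-3)·0.500) / (9) = 1.352

(-0.111, 0.611, 1.352)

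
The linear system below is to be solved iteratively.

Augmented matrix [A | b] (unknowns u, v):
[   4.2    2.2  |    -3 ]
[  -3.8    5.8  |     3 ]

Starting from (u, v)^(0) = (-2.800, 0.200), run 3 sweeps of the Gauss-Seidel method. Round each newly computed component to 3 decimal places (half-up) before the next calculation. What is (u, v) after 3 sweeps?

(-0.744, 0.030)

Iteration 1:
  u = (-3 - (2.2)·0.200) / (4.2) = -0.819
  v = (3 - (-3.8)·-0.819) / (5.8) = -0.019
Iteration 2:
  u = (-3 - (2.2)·-0.019) / (4.2) = -0.704
  v = (3 - (-3.8)·-0.704) / (5.8) = 0.056
Iteration 3:
  u = (-3 - (2.2)·0.056) / (4.2) = -0.744
  v = (3 - (-3.8)·-0.744) / (5.8) = 0.030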